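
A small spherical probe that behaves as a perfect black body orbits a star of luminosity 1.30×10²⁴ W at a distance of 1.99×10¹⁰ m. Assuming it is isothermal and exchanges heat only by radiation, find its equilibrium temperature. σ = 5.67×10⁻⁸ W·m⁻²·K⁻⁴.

T ≈ 184 K

First find the stellar flux at distance d: S = L/(4πd²) = 1.30×10²⁴/(4π·(1.99×10¹⁰)²) = 261.2 W/m².
For an isothermal sphere, absorbed (1−a)S·πr² = emitted σ·4πr²·T⁴, so T⁴ = (1−a)S/(4σ).
T⁴ = 1.00·261.2/(4·5.67×10⁻⁸) = 1.152×10⁹ K⁴.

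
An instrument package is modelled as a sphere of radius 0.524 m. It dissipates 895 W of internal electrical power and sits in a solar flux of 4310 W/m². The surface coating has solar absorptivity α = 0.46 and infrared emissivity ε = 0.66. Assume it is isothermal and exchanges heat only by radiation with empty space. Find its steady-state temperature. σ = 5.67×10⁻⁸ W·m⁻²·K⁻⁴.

T ≈ 377 K

At steady state, absorbed solar power + internal power = radiated power.
Absorbed: α·S·A_cross = 0.46·4310·0.8626 = 1710 W (cross-section πr²).
Total input = 1710 + 895 = 2605 W.
Radiated: εσ·A_surf·T⁴ with A_surf = 4πr² = 3.450 m².
T⁴ = 2605/(0.66·5.67×10⁻⁸·3.450) = 2.018×10¹⁰ K⁴.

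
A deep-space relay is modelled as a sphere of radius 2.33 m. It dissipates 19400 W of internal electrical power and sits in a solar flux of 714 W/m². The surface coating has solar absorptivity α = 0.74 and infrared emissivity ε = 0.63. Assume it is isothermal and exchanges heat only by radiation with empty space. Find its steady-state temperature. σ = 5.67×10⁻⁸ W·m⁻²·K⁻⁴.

T ≈ 329 K

At steady state, absorbed solar power + internal power = radiated power.
Absorbed: α·S·A_cross = 0.74·714·17.06 = 9011 W (cross-section πr²).
Total input = 9011 + 19400 = 28410 W.
Radiated: εσ·A_surf·T⁴ with A_surf = 4πr² = 68.22 m².
T⁴ = 28410/(0.63·5.67×10⁻⁸·68.22) = 1.166×10¹⁰ K⁴.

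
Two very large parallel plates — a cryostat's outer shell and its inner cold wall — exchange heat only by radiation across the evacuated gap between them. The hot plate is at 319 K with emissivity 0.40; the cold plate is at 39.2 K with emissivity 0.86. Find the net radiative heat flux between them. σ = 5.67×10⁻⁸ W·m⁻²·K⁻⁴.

For two infinite grey parallel plates, q = σ(T₁⁴ − T₂⁴)/(1/ε₁ + 1/ε₂ − 1).
T₁⁴ − T₂⁴ = 1.036×10¹⁰ − 2.361×10⁶ = 1.035×10¹⁰ K⁴.
1/ε₁ + 1/ε₂ − 1 = 2.500 + 1.163 − 1 = 2.663.
q = 5.67×10⁻⁸ × 1.035×10¹⁰ / 2.663.

q ≈ 220 W/m²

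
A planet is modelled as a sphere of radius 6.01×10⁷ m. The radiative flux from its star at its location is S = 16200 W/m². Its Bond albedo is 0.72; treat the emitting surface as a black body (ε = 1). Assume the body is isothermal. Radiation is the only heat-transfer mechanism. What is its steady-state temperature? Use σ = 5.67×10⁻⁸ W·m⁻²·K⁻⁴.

T ≈ 376 K

At equilibrium, absorbed power = emitted power.
Absorbing cross-section = πr² = 1.135×10¹⁶ m²; emitting surface = 4πr² = 4.539×10¹⁶ m² (ratio 4).
(1−a)S·A_cross = εσ·A_surf·T⁴  ⇒  T⁴ = (1−a)S/(4σ).
T⁴ = 0.280·16200/(4·5.67×10⁻⁸) = 2.000×10¹⁰ K⁴.
T = (2.000×10¹⁰)^(1/4).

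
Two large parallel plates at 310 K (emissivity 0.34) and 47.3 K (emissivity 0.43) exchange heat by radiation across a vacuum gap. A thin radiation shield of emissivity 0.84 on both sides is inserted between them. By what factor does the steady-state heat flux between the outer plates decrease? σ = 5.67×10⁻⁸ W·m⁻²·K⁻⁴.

Without shield: q₀ = σΔ(T⁴)/(1/ε₁+1/ε₂−1) with denominator 4.267.
With shield the two gaps are in series; the resistances add: (1/ε₁+1/ε_s−1)+(1/ε_s+1/ε₂−1) = 3.132+2.516 = 5.648.
Heat-flux ratio q₀/q = 5.648/4.267.

factor ≈ 1.32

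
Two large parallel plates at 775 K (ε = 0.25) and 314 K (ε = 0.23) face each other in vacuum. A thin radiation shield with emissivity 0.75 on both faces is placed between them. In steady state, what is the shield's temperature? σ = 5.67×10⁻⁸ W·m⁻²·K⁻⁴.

T_s ≈ 662 K

In steady state the net flux on the hot side equals that on the cold side.
σ(T₁⁴−T_s⁴)/D₁ = σ(T_s⁴−T₂⁴)/D₂, with D₁ = 1/ε₁+1/ε_s−1 = 4.333, D₂ = 1/ε_s+1/ε₂−1 = 4.681.
Solve for T_s⁴: T_s⁴ = (D₂·T₁⁴ + D₁·T₂⁴)/(D₁+D₂) = 1.920×10¹¹ K⁴.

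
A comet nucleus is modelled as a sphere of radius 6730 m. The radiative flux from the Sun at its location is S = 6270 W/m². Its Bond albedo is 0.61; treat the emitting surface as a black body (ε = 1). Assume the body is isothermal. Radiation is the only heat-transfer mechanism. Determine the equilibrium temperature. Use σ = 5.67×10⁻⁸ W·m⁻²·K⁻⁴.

At equilibrium, absorbed power = emitted power.
Absorbing cross-section = πr² = 1.423×10⁸ m²; emitting surface = 4πr² = 5.692×10⁸ m² (ratio 4).
(1−a)S·A_cross = εσ·A_surf·T⁴  ⇒  T⁴ = (1−a)S/(4σ).
T⁴ = 0.390·6270/(4·5.67×10⁻⁸) = 1.078×10¹⁰ K⁴.
T = (1.078×10¹⁰)^(1/4).

T ≈ 322 K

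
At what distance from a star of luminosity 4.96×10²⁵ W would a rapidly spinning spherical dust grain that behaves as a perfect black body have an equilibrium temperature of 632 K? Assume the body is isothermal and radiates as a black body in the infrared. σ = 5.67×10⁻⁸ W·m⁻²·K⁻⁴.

For an isothermal black-emitting sphere, (1−a)S·πr² = σ·4πr²·T⁴ ⇒ S = 4σT⁴/(1−a).
S = 4·5.67×10⁻⁸·(632)⁴/1.00 = 36180 W/m².
Flux falls as S = L/(4πd²), so d = √(L/(4πS)) = √(4.96×10²⁵/(4π·36180)).

d ≈ 1.04×10¹⁰ m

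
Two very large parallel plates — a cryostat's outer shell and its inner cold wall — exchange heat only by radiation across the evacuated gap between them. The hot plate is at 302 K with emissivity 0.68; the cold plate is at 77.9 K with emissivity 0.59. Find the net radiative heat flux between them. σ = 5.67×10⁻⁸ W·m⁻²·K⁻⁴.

For two infinite grey parallel plates, q = σ(T₁⁴ − T₂⁴)/(1/ε₁ + 1/ε₂ − 1).
T₁⁴ − T₂⁴ = 8.318×10⁹ − 3.683×10⁷ = 8.281×10⁹ K⁴.
1/ε₁ + 1/ε₂ − 1 = 1.471 + 1.695 − 1 = 2.166.
q = 5.67×10⁻⁸ × 8.281×10⁹ / 2.166.

q ≈ 217 W/m²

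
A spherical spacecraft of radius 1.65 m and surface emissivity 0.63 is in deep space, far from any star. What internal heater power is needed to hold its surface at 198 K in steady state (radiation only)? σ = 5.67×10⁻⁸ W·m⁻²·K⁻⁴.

P ≈ 1880 W

P = εσ·4πr²·T⁴.
4πr² = 34.21 m²; T⁴ = 1.537×10⁹ K⁴.
P = 0.63·5.67×10⁻⁸·34.21·1.537×10⁹.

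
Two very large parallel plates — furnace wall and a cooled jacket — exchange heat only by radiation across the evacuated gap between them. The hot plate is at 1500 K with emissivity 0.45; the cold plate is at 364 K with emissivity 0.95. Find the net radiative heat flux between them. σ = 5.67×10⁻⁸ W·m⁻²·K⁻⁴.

For two infinite grey parallel plates, q = σ(T₁⁴ − T₂⁴)/(1/ε₁ + 1/ε₂ − 1).
T₁⁴ − T₂⁴ = 5.062×10¹² − 1.756×10¹⁰ = 5.045×10¹² K⁴.
1/ε₁ + 1/ε₂ − 1 = 2.222 + 1.053 − 1 = 2.275.
q = 5.67×10⁻⁸ × 5.045×10¹² / 2.275.

q ≈ 1.26×10⁵ W/m²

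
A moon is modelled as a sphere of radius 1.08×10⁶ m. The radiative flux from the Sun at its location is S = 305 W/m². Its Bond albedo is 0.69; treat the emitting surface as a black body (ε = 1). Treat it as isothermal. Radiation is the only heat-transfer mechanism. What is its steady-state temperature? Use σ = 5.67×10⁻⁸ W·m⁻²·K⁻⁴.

At equilibrium, absorbed power = emitted power.
Absorbing cross-section = πr² = 3.664×10¹² m²; emitting surface = 4πr² = 1.466×10¹³ m² (ratio 4).
(1−a)S·A_cross = εσ·A_surf·T⁴  ⇒  T⁴ = (1−a)S/(4σ).
T⁴ = 0.310·305/(4·5.67×10⁻⁸) = 4.169×10⁸ K⁴.
T = (4.169×10⁸)^(1/4).

T ≈ 143 K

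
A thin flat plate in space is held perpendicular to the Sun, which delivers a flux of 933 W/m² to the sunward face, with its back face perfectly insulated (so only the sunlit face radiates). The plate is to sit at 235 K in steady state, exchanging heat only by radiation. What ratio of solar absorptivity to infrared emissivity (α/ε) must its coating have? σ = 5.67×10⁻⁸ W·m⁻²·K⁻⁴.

α/ε ≈ 0.185

Balance: αS·A = εσ·1A·T⁴ ⇒ α/ε = σT⁴/S.
α/ε = 5.67×10⁻⁸·(235)⁴/933 = 5.67×10⁻⁸·3.050×10⁹/933.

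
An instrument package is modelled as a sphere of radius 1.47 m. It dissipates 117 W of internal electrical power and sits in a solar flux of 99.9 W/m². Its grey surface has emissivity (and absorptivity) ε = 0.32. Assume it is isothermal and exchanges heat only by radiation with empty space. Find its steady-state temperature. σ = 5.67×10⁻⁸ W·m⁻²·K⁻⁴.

At steady state, absorbed solar power + internal power = radiated power.
Absorbed: α·S·A_cross = 0.32·99.9·6.789 = 217.0 W (cross-section πr²).
Total input = 217.0 + 117 = 334.0 W.
Radiated: εσ·A_surf·T⁴ with A_surf = 4πr² = 27.15 m².
T⁴ = 334.0/(0.32·5.67×10⁻⁸·27.15) = 6.779×10⁸ K⁴.

T ≈ 161 K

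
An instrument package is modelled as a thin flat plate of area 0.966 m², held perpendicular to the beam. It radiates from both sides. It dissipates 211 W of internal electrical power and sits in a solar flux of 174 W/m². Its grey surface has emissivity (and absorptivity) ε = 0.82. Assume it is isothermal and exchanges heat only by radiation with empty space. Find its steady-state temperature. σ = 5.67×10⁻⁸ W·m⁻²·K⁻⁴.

At steady state, absorbed solar power + internal power = radiated power.
Absorbed: α·S·A_cross = 0.82·174·0.9660 = 137.8 W (cross-section A).
Total input = 137.8 + 211 = 348.8 W.
Radiated: εσ·A_surf·T⁴ with A_surf = 2A = 1.932 m².
T⁴ = 348.8/(0.82·5.67×10⁻⁸·1.932) = 3.883×10⁹ K⁴.

T ≈ 250 K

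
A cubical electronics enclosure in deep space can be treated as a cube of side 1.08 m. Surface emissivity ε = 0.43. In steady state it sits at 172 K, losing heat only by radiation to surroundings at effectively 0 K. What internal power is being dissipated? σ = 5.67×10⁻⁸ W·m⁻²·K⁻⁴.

Steady state: P = εσA T⁴.
A = 6L² = 6.998 m²; T⁴ = (172)⁴ = 8.752×10⁸ K⁴.
P = 0.43 × 5.67×10⁻⁸ × 6.998 × 8.752×10⁸.

P ≈ 149 W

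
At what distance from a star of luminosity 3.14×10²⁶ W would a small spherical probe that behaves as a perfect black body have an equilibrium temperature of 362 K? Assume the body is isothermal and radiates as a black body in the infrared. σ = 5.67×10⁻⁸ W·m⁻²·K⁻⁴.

d ≈ 8.01×10¹⁰ m

For an isothermal black-emitting sphere, (1−a)S·πr² = σ·4πr²·T⁴ ⇒ S = 4σT⁴/(1−a).
S = 4·5.67×10⁻⁸·(362)⁴/1.00 = 3895 W/m².
Flux falls as S = L/(4πd²), so d = √(L/(4πS)) = √(3.14×10²⁶/(4π·3895)).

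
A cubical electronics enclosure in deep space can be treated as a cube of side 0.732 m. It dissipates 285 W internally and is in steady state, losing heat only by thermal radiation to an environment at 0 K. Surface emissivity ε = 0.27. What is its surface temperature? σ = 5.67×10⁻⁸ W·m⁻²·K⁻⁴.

Steady state: internal power = radiated power, P = εσA T⁴.
Radiating area A = 6L² = 3.215 m².
T⁴ = P/(εσA) = 285/(0.27·5.67×10⁻⁸·3.215) = 5.791×10⁹ K⁴.
T = (5.791×10⁹)^(1/4).

T ≈ 276 K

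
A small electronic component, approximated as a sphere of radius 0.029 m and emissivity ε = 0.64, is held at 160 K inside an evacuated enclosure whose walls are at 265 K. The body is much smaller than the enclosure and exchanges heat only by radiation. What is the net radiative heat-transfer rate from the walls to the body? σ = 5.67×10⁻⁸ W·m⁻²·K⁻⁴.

P_net ≈ 1.64 W

For a small grey body in a large enclosure: P_net = εσA(T_body⁴ − T_wall⁴).
A = 4πr² = 0.01057 m²; T_body⁴ − T_wall⁴ = 6.554×10⁸ − 4.932×10⁹ = -4.276×10⁹ K⁴.
|P_net| = 0.64·5.67×10⁻⁸·0.01057·4.276×10⁹.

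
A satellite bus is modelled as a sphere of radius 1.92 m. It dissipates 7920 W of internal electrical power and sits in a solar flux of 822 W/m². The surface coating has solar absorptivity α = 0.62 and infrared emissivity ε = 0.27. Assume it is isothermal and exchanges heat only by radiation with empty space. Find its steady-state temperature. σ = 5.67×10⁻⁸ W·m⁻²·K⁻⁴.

At steady state, absorbed solar power + internal power = radiated power.
Absorbed: α·S·A_cross = 0.62·822·11.58 = 5902 W (cross-section πr²).
Total input = 5902 + 7920 = 13820 W.
Radiated: εσ·A_surf·T⁴ with A_surf = 4πr² = 46.32 m².
T⁴ = 13820/(0.27·5.67×10⁻⁸·46.32) = 1.949×10¹⁰ K⁴.

T ≈ 374 K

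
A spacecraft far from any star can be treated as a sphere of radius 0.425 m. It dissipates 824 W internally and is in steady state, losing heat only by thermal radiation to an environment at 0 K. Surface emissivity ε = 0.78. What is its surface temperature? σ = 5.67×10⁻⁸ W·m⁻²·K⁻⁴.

Steady state: internal power = radiated power, P = εσA T⁴.
Radiating area A = 4πr² = 2.270 m².
T⁴ = P/(εσA) = 824/(0.78·5.67×10⁻⁸·2.270) = 8.208×10⁹ K⁴.
T = (8.208×10⁹)^(1/4).

T ≈ 301 K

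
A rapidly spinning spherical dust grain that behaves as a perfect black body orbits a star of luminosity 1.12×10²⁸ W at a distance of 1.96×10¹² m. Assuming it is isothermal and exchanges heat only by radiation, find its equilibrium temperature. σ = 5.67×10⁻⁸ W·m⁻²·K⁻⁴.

T ≈ 179 K

First find the stellar flux at distance d: S = L/(4πd²) = 1.12×10²⁸/(4π·(1.96×10¹²)²) = 232.0 W/m².
For an isothermal sphere, absorbed (1−a)S·πr² = emitted σ·4πr²·T⁴, so T⁴ = (1−a)S/(4σ).
T⁴ = 1.00·232.0/(4·5.67×10⁻⁸) = 1.023×10⁹ K⁴.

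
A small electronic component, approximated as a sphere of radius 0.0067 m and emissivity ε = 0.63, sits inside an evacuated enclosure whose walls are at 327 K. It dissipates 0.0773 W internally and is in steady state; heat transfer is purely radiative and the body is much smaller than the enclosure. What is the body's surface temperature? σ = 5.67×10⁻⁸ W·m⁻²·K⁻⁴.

T ≈ 352 K

For a small grey body in a large enclosure, net radiated power = εσA(T⁴ − T_w⁴).
Steady state: P = εσA(T⁴ − T_w⁴) with A = 4πr² = 5.641×10⁻⁴ m².
T⁴ = P/(εσA) + T_w⁴ = 0.0773/(0.63·5.67×10⁻⁸·5.641×10⁻⁴) + (327)⁴
    = 3.836×10⁹ + 1.143×10¹⁰ = 1.527×10¹⁰ K⁴.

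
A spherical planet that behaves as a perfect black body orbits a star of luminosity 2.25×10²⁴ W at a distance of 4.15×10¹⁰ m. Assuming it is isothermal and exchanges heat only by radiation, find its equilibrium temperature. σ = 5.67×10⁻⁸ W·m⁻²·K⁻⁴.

First find the stellar flux at distance d: S = L/(4πd²) = 2.25×10²⁴/(4π·(4.15×10¹⁰)²) = 104.0 W/m².
For an isothermal sphere, absorbed (1−a)S·πr² = emitted σ·4πr²·T⁴, so T⁴ = (1−a)S/(4σ).
T⁴ = 1.00·104.0/(4·5.67×10⁻⁸) = 4.584×10⁸ K⁴.

T ≈ 146 K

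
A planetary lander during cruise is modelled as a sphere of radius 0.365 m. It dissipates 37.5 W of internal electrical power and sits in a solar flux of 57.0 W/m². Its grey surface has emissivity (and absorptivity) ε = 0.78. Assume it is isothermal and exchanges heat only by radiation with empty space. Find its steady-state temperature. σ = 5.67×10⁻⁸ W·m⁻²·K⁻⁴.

At steady state, absorbed solar power + internal power = radiated power.
Absorbed: α·S·A_cross = 0.78·57.0·0.4185 = 18.61 W (cross-section πr²).
Total input = 18.61 + 37.5 = 56.11 W.
Radiated: εσ·A_surf·T⁴ with A_surf = 4πr² = 1.674 m².
T⁴ = 56.11/(0.78·5.67×10⁻⁸·1.674) = 7.578×10⁸ K⁴.

T ≈ 166 K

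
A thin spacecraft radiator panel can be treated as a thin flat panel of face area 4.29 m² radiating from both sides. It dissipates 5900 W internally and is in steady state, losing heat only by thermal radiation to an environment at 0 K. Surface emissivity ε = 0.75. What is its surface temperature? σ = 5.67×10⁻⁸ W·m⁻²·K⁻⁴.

T ≈ 357 K

Steady state: internal power = radiated power, P = εσA T⁴.
Radiating area A = 2·4.29 = 8.580 m².
T⁴ = P/(εσA) = 5900/(0.75·5.67×10⁻⁸·8.580) = 1.617×10¹⁰ K⁴.
T = (1.617×10¹⁰)^(1/4).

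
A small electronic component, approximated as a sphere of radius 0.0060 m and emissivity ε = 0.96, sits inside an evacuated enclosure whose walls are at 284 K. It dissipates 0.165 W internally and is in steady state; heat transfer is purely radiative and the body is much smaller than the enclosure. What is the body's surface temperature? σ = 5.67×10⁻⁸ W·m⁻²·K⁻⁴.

For a small grey body in a large enclosure, net radiated power = εσA(T⁴ − T_w⁴).
Steady state: P = εσA(T⁴ − T_w⁴) with A = 4πr² = 4.524×10⁻⁴ m².
T⁴ = P/(εσA) + T_w⁴ = 0.165/(0.96·5.67×10⁻⁸·4.524×10⁻⁴) + (284)⁴
    = 6.701×10⁹ + 6.505×10⁹ = 1.321×10¹⁰ K⁴.

T ≈ 339 K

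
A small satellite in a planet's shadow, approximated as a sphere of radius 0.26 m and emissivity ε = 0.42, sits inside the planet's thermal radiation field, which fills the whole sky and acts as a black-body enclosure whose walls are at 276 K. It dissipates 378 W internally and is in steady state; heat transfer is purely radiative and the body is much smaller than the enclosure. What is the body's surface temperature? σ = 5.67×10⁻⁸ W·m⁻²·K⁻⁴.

For a small grey body in a large enclosure, net radiated power = εσA(T⁴ − T_w⁴).
Steady state: P = εσA(T⁴ − T_w⁴) with A = 4πr² = 0.8495 m².
T⁴ = P/(εσA) + T_w⁴ = 378/(0.42·5.67×10⁻⁸·0.8495) + (276)⁴
    = 1.869×10¹⁰ + 5.803×10⁹ = 2.449×10¹⁰ K⁴.

T ≈ 396 K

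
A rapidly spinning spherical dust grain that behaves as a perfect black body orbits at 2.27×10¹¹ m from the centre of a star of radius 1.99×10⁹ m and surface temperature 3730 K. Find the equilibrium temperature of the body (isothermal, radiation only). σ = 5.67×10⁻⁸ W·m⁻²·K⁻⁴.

T ≈ 247 K

The star's surface emits σT_*⁴; at distance d the flux is S = σT_*⁴(R_*/d)².
S = 5.67×10⁻⁸·(3730)⁴·(1.99×10⁹/2.27×10¹¹)² = 843.5 W/m².
For an isothermal sphere T⁴ = (1−a)S/(4σ) = 3.719×10⁹ K⁴.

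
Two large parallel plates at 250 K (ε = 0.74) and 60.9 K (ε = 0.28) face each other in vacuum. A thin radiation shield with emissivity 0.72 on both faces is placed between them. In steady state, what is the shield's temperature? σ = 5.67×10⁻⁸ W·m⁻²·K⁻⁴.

T_s ≈ 228 K

In steady state the net flux on the hot side equals that on the cold side.
σ(T₁⁴−T_s⁴)/D₁ = σ(T_s⁴−T₂⁴)/D₂, with D₁ = 1/ε₁+1/ε_s−1 = 1.740, D₂ = 1/ε_s+1/ε₂−1 = 3.960.
Solve for T_s⁴: T_s⁴ = (D₂·T₁⁴ + D₁·T₂⁴)/(D₁+D₂) = 2.718×10⁹ K⁴.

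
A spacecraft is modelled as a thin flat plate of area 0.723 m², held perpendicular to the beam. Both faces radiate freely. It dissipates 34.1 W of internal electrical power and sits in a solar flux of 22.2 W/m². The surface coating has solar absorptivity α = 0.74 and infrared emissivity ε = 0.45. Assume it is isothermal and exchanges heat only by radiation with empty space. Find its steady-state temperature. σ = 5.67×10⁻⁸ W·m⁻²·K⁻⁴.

T ≈ 188 K

At steady state, absorbed solar power + internal power = radiated power.
Absorbed: α·S·A_cross = 0.74·22.2·0.7230 = 11.88 W (cross-section A).
Total input = 11.88 + 34.1 = 45.98 W.
Radiated: εσ·A_surf·T⁴ with A_surf = 2A = 1.446 m².
T⁴ = 45.98/(0.45·5.67×10⁻⁸·1.446) = 1.246×10⁹ K⁴.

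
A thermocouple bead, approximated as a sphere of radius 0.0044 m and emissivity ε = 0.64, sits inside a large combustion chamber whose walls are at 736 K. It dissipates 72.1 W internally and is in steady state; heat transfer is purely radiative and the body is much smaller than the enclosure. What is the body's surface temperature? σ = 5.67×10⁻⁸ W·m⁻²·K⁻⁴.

T ≈ 1710 K

For a small grey body in a large enclosure, net radiated power = εσA(T⁴ − T_w⁴).
Steady state: P = εσA(T⁴ − T_w⁴) with A = 4πr² = 2.433×10⁻⁴ m².
T⁴ = P/(εσA) + T_w⁴ = 72.1/(0.64·5.67×10⁻⁸·2.433×10⁻⁴) + (736)⁴
    = 8.167×10¹² + 2.934×10¹¹ = 8.460×10¹² K⁴.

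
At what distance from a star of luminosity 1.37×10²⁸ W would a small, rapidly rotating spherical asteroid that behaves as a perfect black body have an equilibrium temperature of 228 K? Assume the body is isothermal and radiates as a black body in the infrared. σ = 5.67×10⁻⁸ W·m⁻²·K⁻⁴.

For an isothermal black-emitting sphere, (1−a)S·πr² = σ·4πr²·T⁴ ⇒ S = 4σT⁴/(1−a).
S = 4·5.67×10⁻⁸·(228)⁴/1.00 = 612.9 W/m².
Flux falls as S = L/(4πd²), so d = √(L/(4πS)) = √(1.37×10²⁸/(4π·612.9)).

d ≈ 1.33×10¹² m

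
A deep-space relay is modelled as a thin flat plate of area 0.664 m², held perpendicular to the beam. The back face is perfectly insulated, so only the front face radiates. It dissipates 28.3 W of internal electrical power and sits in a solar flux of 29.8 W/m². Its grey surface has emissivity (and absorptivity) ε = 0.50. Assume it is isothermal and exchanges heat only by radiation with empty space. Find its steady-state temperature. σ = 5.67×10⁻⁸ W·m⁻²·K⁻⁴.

T ≈ 212 K

At steady state, absorbed solar power + internal power = radiated power.
Absorbed: α·S·A_cross = 0.50·29.8·0.6640 = 9.894 W (cross-section A).
Total input = 9.894 + 28.3 = 38.19 W.
Radiated: εσ·A_surf·T⁴ with A_surf = A = 0.6640 m².
T⁴ = 38.19/(0.50·5.67×10⁻⁸·0.6640) = 2.029×10⁹ K⁴.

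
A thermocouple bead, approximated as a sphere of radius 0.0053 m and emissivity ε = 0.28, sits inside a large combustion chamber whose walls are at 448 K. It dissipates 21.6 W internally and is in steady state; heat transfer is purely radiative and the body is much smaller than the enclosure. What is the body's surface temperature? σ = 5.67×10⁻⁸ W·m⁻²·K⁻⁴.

T ≈ 1400 K

For a small grey body in a large enclosure, net radiated power = εσA(T⁴ − T_w⁴).
Steady state: P = εσA(T⁴ − T_w⁴) with A = 4πr² = 3.530×10⁻⁴ m².
T⁴ = P/(εσA) + T_w⁴ = 21.6/(0.28·5.67×10⁻⁸·3.530×10⁻⁴) + (448)⁴
    = 3.854×10¹² + 4.028×10¹⁰ = 3.895×10¹² K⁴.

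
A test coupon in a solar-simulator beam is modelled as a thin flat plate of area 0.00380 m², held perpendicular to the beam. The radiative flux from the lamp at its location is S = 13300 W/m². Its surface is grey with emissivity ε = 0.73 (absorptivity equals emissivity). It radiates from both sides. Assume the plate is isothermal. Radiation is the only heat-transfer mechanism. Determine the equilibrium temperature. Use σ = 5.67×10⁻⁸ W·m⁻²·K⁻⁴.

T ≈ 585 K

At equilibrium, absorbed power = emitted power.
Absorbing cross-section = A = 0.003800 m²; emitting surface = 2A = 0.007600 m² (ratio 2).
εS·A_cross = εσ·A_surf·T⁴  ⇒  T⁴ = S/(2σ)   (ε cancels).
T⁴ = 13300/(2·5.67×10⁻⁸) = 1.173×10¹¹ K⁴.
T = (1.173×10¹¹)^(1/4).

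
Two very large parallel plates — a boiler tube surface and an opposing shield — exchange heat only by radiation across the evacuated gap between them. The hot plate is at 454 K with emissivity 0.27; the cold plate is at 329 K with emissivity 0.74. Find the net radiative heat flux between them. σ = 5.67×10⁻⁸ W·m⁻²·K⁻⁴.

For two infinite grey parallel plates, q = σ(T₁⁴ − T₂⁴)/(1/ε₁ + 1/ε₂ − 1).
T₁⁴ − T₂⁴ = 4.248×10¹⁰ − 1.172×10¹⁰ = 3.077×10¹⁰ K⁴.
1/ε₁ + 1/ε₂ − 1 = 3.704 + 1.351 − 1 = 4.055.
q = 5.67×10⁻⁸ × 3.077×10¹⁰ / 4.055.

q ≈ 430 W/m²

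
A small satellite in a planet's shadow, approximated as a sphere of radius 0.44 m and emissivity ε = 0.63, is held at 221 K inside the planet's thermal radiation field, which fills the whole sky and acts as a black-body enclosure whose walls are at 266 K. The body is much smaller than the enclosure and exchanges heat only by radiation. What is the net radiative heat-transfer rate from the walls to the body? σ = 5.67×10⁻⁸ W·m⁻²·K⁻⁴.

P_net ≈ 228 W

For a small grey body in a large enclosure: P_net = εσA(T_body⁴ − T_wall⁴).
A = 4πr² = 2.433 m²; T_body⁴ − T_wall⁴ = 2.385×10⁹ − 5.006×10⁹ = -2.621×10⁹ K⁴.
|P_net| = 0.63·5.67×10⁻⁸·2.433·2.621×10⁹.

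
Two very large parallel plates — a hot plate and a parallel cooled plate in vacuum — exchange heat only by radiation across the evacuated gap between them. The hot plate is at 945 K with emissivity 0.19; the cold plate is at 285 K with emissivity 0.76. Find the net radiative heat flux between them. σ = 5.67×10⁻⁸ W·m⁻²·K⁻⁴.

For two infinite grey parallel plates, q = σ(T₁⁴ − T₂⁴)/(1/ε₁ + 1/ε₂ − 1).
T₁⁴ − T₂⁴ = 7.975×10¹¹ − 6.598×10⁹ = 7.909×10¹¹ K⁴.
1/ε₁ + 1/ε₂ − 1 = 5.263 + 1.316 − 1 = 5.579.
q = 5.67×10⁻⁸ × 7.909×10¹¹ / 5.579.

q ≈ 8040 W/m²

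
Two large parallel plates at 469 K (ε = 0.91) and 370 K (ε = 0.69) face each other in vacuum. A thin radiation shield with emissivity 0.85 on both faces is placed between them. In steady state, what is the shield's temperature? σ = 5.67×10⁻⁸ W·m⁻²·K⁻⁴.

T_s ≈ 434 K

In steady state the net flux on the hot side equals that on the cold side.
σ(T₁⁴−T_s⁴)/D₁ = σ(T_s⁴−T₂⁴)/D₂, with D₁ = 1/ε₁+1/ε_s−1 = 1.275, D₂ = 1/ε_s+1/ε₂−1 = 1.626.
Solve for T_s⁴: T_s⁴ = (D₂·T₁⁴ + D₁·T₂⁴)/(D₁+D₂) = 3.535×10¹⁰ K⁴.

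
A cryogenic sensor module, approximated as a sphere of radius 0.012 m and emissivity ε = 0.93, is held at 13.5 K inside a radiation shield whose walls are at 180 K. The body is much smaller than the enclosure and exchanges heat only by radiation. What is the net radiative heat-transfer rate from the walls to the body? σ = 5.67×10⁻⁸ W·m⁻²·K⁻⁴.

For a small grey body in a large enclosure: P_net = εσA(T_body⁴ − T_wall⁴).
A = 4πr² = 0.001810 m²; T_body⁴ − T_wall⁴ = 33220 − 1.050×10⁹ = -1.050×10⁹ K⁴.
|P_net| = 0.93·5.67×10⁻⁸·0.001810·1.050×10⁹.

P_net ≈ 0.100 W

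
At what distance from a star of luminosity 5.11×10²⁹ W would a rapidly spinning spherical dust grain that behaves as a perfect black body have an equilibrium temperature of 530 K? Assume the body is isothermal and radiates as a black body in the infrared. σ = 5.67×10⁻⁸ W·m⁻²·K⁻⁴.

For an isothermal black-emitting sphere, (1−a)S·πr² = σ·4πr²·T⁴ ⇒ S = 4σT⁴/(1−a).
S = 4·5.67×10⁻⁸·(530)⁴/1.00 = 17900 W/m².
Flux falls as S = L/(4πd²), so d = √(L/(4πS)) = √(5.11×10²⁹/(4π·17900)).

d ≈ 1.51×10¹² m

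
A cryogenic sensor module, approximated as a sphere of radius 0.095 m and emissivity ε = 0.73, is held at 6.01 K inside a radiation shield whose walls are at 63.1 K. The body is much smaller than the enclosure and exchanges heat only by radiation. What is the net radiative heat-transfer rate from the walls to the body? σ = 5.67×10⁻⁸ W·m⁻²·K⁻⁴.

For a small grey body in a large enclosure: P_net = εσA(T_body⁴ − T_wall⁴).
A = 4πr² = 0.1134 m²; T_body⁴ − T_wall⁴ = 1305 − 1.585×10⁷ = -1.585×10⁷ K⁴.
|P_net| = 0.73·5.67×10⁻⁸·0.1134·1.585×10⁷.

P_net ≈ 0.0744 W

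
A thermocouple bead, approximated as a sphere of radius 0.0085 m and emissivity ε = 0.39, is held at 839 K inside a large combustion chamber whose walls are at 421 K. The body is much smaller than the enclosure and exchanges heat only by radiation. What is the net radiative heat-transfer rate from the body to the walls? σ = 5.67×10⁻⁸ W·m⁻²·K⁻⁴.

For a small grey body in a large enclosure: P_net = εσA(T_body⁴ − T_wall⁴).
A = 4πr² = 9.079×10⁻⁴ m²; T_body⁴ − T_wall⁴ = 4.955×10¹¹ − 3.141×10¹⁰ = 4.641×10¹¹ K⁴.
|P_net| = 0.39·5.67×10⁻⁸·9.079×10⁻⁴·4.641×10¹¹.

P_net ≈ 9.32 W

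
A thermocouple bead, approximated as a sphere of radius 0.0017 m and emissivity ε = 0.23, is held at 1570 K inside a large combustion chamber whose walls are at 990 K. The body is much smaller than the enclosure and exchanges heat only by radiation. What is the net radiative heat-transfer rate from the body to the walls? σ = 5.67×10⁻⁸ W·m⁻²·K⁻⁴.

P_net ≈ 2.42 W

For a small grey body in a large enclosure: P_net = εσA(T_body⁴ − T_wall⁴).
A = 4πr² = 3.632×10⁻⁵ m²; T_body⁴ − T_wall⁴ = 6.076×10¹² − 9.606×10¹¹ = 5.115×10¹² K⁴.
|P_net| = 0.23·5.67×10⁻⁸·3.632×10⁻⁵·5.115×10¹².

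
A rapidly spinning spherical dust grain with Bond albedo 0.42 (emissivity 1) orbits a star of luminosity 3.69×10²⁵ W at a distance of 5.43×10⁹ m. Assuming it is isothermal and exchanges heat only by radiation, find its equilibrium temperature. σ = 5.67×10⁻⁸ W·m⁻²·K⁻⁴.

First find the stellar flux at distance d: S = L/(4πd²) = 3.69×10²⁵/(4π·(5.43×10⁹)²) = 99590 W/m².
For an isothermal sphere, absorbed (1−a)S·πr² = emitted σ·4πr²·T⁴, so T⁴ = (1−a)S/(4σ).
T⁴ = 0.580·99590/(4·5.67×10⁻⁸) = 2.547×10¹¹ K⁴.

T ≈ 710 K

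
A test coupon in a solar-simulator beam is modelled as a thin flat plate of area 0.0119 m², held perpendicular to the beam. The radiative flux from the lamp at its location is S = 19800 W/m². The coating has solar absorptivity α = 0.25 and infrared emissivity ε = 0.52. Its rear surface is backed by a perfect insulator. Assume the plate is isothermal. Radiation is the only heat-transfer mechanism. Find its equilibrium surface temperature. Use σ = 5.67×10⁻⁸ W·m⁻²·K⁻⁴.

T ≈ 640 K

At equilibrium, absorbed power = emitted power.
Absorbing cross-section = A = 0.01190 m²; emitting surface = A = 0.01190 m² (ratio 1).
αS·A_cross = εσ·A_surf·T⁴  ⇒  T⁴ = αS/(ε·1σ).
T⁴ = 0.250·19800/(0.52·1·5.67×10⁻⁸) = 1.679×10¹¹ K⁴.
T = (1.679×10¹¹)^(1/4).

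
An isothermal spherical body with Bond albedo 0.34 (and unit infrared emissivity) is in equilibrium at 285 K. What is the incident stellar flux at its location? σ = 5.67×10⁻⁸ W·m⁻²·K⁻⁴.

S ≈ 2270 W/m²

(1−a)S·πr² = σ·4πr²·T⁴ ⇒ S = 4σT⁴/(1−a).
S = 4·5.67×10⁻⁸·6.598×10⁹/0.660.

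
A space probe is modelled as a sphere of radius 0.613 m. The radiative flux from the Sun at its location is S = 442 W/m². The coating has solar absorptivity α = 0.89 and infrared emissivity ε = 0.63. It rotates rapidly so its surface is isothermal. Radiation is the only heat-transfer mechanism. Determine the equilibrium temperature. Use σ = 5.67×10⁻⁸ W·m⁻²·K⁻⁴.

At equilibrium, absorbed power = emitted power.
Absorbing cross-section = πr² = 1.181 m²; emitting surface = 4πr² = 4.722 m² (ratio 4).
αS·A_cross = εσ·A_surf·T⁴  ⇒  T⁴ = αS/(ε·4σ).
T⁴ = 0.890·442/(0.63·4·5.67×10⁻⁸) = 2.753×10⁹ K⁴.
T = (2.753×10⁹)^(1/4).

T ≈ 229 K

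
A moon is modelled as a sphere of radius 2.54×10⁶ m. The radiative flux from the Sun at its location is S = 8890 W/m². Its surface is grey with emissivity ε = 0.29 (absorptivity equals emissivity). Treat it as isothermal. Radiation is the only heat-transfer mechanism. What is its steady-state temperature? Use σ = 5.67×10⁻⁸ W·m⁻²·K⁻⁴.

T ≈ 445 K

At equilibrium, absorbed power = emitted power.
Absorbing cross-section = πr² = 2.027×10¹³ m²; emitting surface = 4πr² = 8.107×10¹³ m² (ratio 4).
εS·A_cross = εσ·A_surf·T⁴  ⇒  T⁴ = S/(4σ)   (ε cancels).
T⁴ = 8890/(4·5.67×10⁻⁸) = 3.920×10¹⁰ K⁴.
T = (3.920×10¹⁰)^(1/4).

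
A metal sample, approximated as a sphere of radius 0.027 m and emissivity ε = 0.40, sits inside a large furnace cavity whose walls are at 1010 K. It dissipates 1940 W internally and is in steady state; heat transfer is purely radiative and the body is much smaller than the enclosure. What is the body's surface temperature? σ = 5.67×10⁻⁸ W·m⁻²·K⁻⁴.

T ≈ 1790 K

For a small grey body in a large enclosure, net radiated power = εσA(T⁴ − T_w⁴).
Steady state: P = εσA(T⁴ − T_w⁴) with A = 4πr² = 0.009161 m².
T⁴ = P/(εσA) + T_w⁴ = 1940/(0.40·5.67×10⁻⁸·0.009161) + (1010)⁴
    = 9.337×10¹² + 1.041×10¹² = 1.038×10¹³ K⁴.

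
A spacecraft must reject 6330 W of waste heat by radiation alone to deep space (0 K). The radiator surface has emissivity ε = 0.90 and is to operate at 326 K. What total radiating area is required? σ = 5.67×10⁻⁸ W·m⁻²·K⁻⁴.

A ≈ 11.0 m²

P = εσA T⁴ ⇒ A = P/(εσT⁴).
T⁴ = 1.129×10¹⁰ K⁴.
A = 6330/(0.90 × 5.67×10⁻⁸ × 1.129×10¹⁰).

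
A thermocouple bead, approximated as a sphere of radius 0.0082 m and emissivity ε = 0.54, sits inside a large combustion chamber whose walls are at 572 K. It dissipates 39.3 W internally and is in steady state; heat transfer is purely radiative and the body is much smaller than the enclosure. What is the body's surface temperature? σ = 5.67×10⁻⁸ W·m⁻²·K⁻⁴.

T ≈ 1130 K

For a small grey body in a large enclosure, net radiated power = εσA(T⁴ − T_w⁴).
Steady state: P = εσA(T⁴ − T_w⁴) with A = 4πr² = 8.450×10⁻⁴ m².
T⁴ = P/(εσA) + T_w⁴ = 39.3/(0.54·5.67×10⁻⁸·8.450×10⁻⁴) + (572)⁴
    = 1.519×10¹² + 1.070×10¹¹ = 1.626×10¹² K⁴.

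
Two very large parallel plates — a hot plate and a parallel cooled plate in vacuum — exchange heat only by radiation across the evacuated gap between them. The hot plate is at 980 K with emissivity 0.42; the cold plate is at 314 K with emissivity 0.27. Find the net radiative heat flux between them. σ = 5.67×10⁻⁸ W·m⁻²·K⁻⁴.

For two infinite grey parallel plates, q = σ(T₁⁴ − T₂⁴)/(1/ε₁ + 1/ε₂ − 1).
T₁⁴ − T₂⁴ = 9.224×10¹¹ − 9.721×10⁹ = 9.126×10¹¹ K⁴.
1/ε₁ + 1/ε₂ − 1 = 2.381 + 3.704 − 1 = 5.085.
q = 5.67×10⁻⁸ × 9.126×10¹¹ / 5.085.

q ≈ 10200 W/m²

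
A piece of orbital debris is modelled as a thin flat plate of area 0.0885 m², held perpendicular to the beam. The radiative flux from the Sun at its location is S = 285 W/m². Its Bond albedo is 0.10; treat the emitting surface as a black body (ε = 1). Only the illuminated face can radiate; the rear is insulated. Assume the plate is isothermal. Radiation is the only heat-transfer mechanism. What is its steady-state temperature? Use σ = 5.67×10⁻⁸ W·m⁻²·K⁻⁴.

At equilibrium, absorbed power = emitted power.
Absorbing cross-section = A = 0.08850 m²; emitting surface = A = 0.08850 m² (ratio 1).
(1−a)S·A_cross = εσ·A_surf·T⁴  ⇒  T⁴ = (1−a)S/(1σ).
T⁴ = 0.900·285/(1·5.67×10⁻⁸) = 4.524×10⁹ K⁴.
T = (4.524×10⁹)^(1/4).

T ≈ 259 K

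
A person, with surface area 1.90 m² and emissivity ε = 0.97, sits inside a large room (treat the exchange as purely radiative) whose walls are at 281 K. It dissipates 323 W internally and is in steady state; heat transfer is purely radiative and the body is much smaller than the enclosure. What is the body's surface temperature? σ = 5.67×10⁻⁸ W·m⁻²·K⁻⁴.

For a small grey body in a large enclosure, net radiated power = εσA(T⁴ − T_w⁴).
Steady state: P = εσA(T⁴ − T_w⁴) with A = 1.90 m².
T⁴ = P/(εσA) + T_w⁴ = 323/(0.97·5.67×10⁻⁸·1.900) + (281)⁴
    = 3.091×10⁹ + 6.235×10⁹ = 9.326×10⁹ K⁴.

T ≈ 311 K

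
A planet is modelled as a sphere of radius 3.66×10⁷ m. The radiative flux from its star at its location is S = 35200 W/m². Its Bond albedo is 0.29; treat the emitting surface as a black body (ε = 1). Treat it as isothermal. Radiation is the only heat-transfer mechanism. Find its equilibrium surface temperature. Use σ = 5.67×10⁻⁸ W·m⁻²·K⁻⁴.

T ≈ 576 K

At equilibrium, absorbed power = emitted power.
Absorbing cross-section = πr² = 4.208×10¹⁵ m²; emitting surface = 4πr² = 1.683×10¹⁶ m² (ratio 4).
(1−a)S·A_cross = εσ·A_surf·T⁴  ⇒  T⁴ = (1−a)S/(4σ).
T⁴ = 0.710·35200/(4·5.67×10⁻⁸) = 1.102×10¹¹ K⁴.
T = (1.102×10¹¹)^(1/4).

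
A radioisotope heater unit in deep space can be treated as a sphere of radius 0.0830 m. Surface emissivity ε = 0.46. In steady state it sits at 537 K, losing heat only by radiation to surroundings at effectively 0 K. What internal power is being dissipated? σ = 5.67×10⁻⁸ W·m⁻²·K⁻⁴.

Steady state: P = εσA T⁴.
A = 4πr² = 0.08657 m²; T⁴ = (537)⁴ = 8.316×10¹⁰ K⁴.
P = 0.46 × 5.67×10⁻⁸ × 0.08657 × 8.316×10¹⁰.

P ≈ 188 W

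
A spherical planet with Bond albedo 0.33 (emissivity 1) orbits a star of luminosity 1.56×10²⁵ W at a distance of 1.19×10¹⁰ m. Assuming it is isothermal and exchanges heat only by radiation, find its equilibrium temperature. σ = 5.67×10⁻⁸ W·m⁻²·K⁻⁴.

T ≈ 401 K

First find the stellar flux at distance d: S = L/(4πd²) = 1.56×10²⁵/(4π·(1.19×10¹⁰)²) = 8766 W/m².
For an isothermal sphere, absorbed (1−a)S·πr² = emitted σ·4πr²·T⁴, so T⁴ = (1−a)S/(4σ).
T⁴ = 0.670·8766/(4·5.67×10⁻⁸) = 2.590×10¹⁰ K⁴.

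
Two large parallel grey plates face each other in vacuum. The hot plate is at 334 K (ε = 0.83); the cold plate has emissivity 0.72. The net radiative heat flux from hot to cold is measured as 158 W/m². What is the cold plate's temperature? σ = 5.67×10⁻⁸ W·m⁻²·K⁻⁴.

T₂ ≈ 299 K

q = σ(T₁⁴ − T₂⁴)/(1/ε₁ + 1/ε₂ − 1); denominator = 1.594.
T₂⁴ = T₁⁴ − q·(1/ε₁+1/ε₂−1)/σ = 1.244×10¹⁰ − 158·1.594/5.67×10⁻⁸
    = 8.004×10⁹ K⁴.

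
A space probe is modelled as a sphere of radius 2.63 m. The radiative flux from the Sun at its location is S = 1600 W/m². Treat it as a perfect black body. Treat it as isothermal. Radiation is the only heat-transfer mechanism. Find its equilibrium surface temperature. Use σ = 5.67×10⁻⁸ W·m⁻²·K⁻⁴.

T ≈ 290 K

At equilibrium, absorbed power = emitted power.
Absorbing cross-section = πr² = 21.73 m²; emitting surface = 4πr² = 86.92 m² (ratio 4).
S·A_cross = εσ·A_surf·T⁴  ⇒  T⁴ = S/(4σ).
T⁴ = 1.00·1600/(4·5.67×10⁻⁸) = 7.055×10⁹ K⁴.
T = (7.055×10⁹)^(1/4).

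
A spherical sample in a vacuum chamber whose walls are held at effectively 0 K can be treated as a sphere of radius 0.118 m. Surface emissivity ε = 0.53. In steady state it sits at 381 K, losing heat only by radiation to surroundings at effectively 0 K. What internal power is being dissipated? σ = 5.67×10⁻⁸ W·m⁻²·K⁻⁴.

Steady state: P = εσA T⁴.
A = 4πr² = 0.1750 m²; T⁴ = (381)⁴ = 2.107×10¹⁰ K⁴.
P = 0.53 × 5.67×10⁻⁸ × 0.1750 × 2.107×10¹⁰.

P ≈ 111 W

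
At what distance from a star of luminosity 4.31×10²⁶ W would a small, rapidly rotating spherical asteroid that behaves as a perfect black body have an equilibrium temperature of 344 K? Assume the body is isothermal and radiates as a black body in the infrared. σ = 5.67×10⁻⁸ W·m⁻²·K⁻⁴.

For an isothermal black-emitting sphere, (1−a)S·πr² = σ·4πr²·T⁴ ⇒ S = 4σT⁴/(1−a).
S = 4·5.67×10⁻⁸·(344)⁴/1.00 = 3176 W/m².
Flux falls as S = L/(4πd²), so d = √(L/(4πS)) = √(4.31×10²⁶/(4π·3176)).

d ≈ 1.04×10¹¹ m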